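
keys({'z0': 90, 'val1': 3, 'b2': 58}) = ['z0', 'val1', 'b2']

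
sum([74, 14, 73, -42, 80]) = 74 + 14 + 73 + (-42) + 80
= 199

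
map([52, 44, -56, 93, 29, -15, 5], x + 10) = 52+10=62, 44+10=54, -56+10=-46, 93+10=103, 29+10=39, -15+10=-5, 5+10=15
= [62, 54, -46, 103, 39, -5, 15]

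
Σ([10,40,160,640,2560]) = 3410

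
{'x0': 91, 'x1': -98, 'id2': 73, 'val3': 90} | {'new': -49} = {'x0': 91, 'x1': -98, 'id2': 73, 'val3': 90, 'new': -49}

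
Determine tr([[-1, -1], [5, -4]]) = diagonal: (-1) + (-4)
= -5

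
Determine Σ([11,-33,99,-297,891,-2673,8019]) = 11 + -33 + 99 + -297 + 891 + -2673 + 8019
= 6017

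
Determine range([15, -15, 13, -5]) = 30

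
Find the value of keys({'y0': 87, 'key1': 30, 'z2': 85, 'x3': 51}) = ['y0', 'key1', 'z2', 'x3']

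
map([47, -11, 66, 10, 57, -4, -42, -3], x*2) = 47*2=94, -11*2=-22, 66*2=132, 10*2=20, 57*2=114, -4*2=-8, -42*2=-84, -3*2=-6
= [94, -22, 132, 20, 114, -8, -84, -6]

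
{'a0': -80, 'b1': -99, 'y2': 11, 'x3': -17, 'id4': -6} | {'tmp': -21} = {'a0': -80, 'b1': -99, 'y2': 11, 'x3': -17, 'id4': -6, 'tmp': -21}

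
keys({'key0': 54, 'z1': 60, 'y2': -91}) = ['key0', 'z1', 'y2']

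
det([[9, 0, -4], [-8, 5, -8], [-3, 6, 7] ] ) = 879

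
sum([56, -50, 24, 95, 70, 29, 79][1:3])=slice → [-50, 24]
(-50) + 24
= -26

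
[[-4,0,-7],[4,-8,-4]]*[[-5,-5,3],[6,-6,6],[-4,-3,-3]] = C[0][0] = (-4)*(-5) + (0)*(6) + (-7)*(-4) = 48
C[0][1] = (-4)*(-5) + (0)*(-6) + (-7)*(-3) = 41
C[0][2] = (-4)*(3) + (0)*(6) + (-7)*(-3) = 9
C[1][0] = (4)*(-5) + (-8)*(6) + (-4)*(-4) = -52
C[1][1] = (4)*(-5) + (-8)*(-6) + (-4)*(-3) = 40
C[1][2] = (4)*(3) + (-8)*(6) + (-4)*(-3) = -24
= [[48, 41, 9], [-52, 40, -24]]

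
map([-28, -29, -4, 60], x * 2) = -28*2=-56, -29*2=-58, -4*2=-8, 60*2=120
= [-56, -58, -8, 120]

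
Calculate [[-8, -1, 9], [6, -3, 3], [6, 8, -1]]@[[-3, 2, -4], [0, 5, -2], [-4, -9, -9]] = C[0][0] = (-8)*(-3) + (-1)*(0) + (9)*(-4) = -12
C[0][1] = (-8)*(2) + (-1)*(5) + (9)*(-9) = -102
C[0][2] = (-8)*(-4) + (-1)*(-2) + (9)*(-9) = -47
C[1][0] = (6)*(-3) + (-3)*(0) + (3)*(-4) = -30
C[1][1] = (6)*(2) + (-3)*(5) + (3)*(-9) = -30
C[1][2] = (6)*(-4) + (-3)*(-2) + (3)*(-9) = -45
... (3 more cells)
= [[-12, -102, -47], [-30, -30, -45], [-14, 61, -31]]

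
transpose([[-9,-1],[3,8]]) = [[-9, 3], [-1, 8]]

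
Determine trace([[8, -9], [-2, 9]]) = 17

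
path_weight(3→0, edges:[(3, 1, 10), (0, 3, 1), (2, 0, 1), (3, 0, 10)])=w(3→0)=10
= 10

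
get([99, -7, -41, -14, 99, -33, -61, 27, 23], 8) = 23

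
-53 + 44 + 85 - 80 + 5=1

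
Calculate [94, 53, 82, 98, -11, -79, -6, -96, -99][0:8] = [94, 53, 82, 98, -11, -79, -6, -96]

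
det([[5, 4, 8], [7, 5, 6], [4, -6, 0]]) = -220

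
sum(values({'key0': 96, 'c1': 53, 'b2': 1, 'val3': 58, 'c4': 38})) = 246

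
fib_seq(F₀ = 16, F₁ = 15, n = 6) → [16, 15, 31, 46, 77, 123]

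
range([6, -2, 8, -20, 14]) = 34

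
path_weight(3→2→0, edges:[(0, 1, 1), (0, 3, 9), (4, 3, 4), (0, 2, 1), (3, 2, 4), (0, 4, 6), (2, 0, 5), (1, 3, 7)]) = w(3→2)=4 + w(2→0)=5
= 9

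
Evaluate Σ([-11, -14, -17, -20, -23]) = (-11) + (-14) + (-17) + (-20) + (-23)
= -85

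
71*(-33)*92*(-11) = 2371116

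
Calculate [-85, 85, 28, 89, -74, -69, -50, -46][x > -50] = keep x where x > -50: -85✗, 85✓, 28✓, 89✓, -74✗, -69✗, -50✗, -46✓
= [85, 28, 89, -46]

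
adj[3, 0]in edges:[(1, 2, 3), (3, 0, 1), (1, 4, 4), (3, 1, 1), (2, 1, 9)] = 1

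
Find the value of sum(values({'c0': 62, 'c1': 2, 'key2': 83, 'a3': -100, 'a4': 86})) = 133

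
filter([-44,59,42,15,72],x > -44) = [59, 42, 15, 72]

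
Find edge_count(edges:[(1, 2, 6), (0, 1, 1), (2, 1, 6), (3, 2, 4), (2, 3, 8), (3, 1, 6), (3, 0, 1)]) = 7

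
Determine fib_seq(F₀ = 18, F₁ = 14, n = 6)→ [18, 14, 32, 46, 78, 124]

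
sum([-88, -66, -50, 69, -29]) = -164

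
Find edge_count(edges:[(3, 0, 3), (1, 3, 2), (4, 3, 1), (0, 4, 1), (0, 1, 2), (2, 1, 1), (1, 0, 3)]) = 7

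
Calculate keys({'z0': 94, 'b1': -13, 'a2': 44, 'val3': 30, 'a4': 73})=['z0', 'b1', 'a2', 'val3', 'a4']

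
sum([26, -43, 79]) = 62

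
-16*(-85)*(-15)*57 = -1162800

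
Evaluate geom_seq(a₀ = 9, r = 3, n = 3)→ [9, 27, 81]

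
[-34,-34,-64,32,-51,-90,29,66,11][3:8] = [32, -51, -90, 29, 66]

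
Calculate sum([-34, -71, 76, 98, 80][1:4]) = 103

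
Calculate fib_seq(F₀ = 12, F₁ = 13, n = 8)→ [12, 13, 25, 38, 63, 101, 164, 265]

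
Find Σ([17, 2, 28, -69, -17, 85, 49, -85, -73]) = 17 + 2 + 28 + (-69) + (-17) + 85 + 49 + (-85) + (-73)
= -63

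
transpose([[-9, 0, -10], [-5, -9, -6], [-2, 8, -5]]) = [[-9, -5, -2], [0, -9, 8], [-10, -6, -5]]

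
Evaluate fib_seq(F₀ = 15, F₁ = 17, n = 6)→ [15, 17, 32, 49, 81, 130]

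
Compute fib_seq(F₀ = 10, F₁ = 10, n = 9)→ F_2 = F_1 + F_0 = 20
F_3 = F_2 + F_1 = 30
F_4 = F_3 + F_2 = 50
...
= [10, 10, 20, 30, 50, 80, 130, 210, 340]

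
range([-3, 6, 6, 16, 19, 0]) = 22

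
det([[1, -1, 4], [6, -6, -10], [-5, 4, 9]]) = -34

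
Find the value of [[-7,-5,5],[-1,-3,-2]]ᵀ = [[-7, -1], [-5, -3], [5, -2]]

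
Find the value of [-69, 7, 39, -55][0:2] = [-69, 7]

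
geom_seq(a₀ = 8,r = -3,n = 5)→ a_0 = 8*(-3)^0 = 8
a_1 = 8*(-3)^1 = -24
a_2 = 8*(-3)^2 = 72
...
= [8, -24, 72, -216, 648]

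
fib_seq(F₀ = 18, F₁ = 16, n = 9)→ [18, 16, 34, 50, 84, 134, 218, 352, 570]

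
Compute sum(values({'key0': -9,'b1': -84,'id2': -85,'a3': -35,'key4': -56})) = -269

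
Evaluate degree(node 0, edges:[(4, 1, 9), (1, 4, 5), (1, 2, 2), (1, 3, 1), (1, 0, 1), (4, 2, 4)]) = 1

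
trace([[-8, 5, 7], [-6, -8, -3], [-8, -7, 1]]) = diagonal: (-8) + (-8) + 1
= -15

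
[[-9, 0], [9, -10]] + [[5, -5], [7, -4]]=[[-4, -5], [16, -14]]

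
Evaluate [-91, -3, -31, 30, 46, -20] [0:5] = [-91, -3, -31, 30, 46]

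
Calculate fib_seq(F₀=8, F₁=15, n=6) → F_2 = F_1 + F_0 = 23
F_3 = F_2 + F_1 = 38
F_4 = F_3 + F_2 = 61
...
= [8, 15, 23, 38, 61, 99]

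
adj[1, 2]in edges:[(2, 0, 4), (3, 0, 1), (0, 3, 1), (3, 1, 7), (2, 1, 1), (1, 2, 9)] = 9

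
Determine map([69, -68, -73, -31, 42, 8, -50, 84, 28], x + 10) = 69+10=79, -68+10=-58, -73+10=-63, -31+10=-21, 42+10=52, 8+10=18, -50+10=-40, 84+10=94, 28+10=38
= [79, -58, -63, -21, 52, 18, -40, 94, 38]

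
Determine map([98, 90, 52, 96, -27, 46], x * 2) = [196, 180, 104, 192, -54, 92]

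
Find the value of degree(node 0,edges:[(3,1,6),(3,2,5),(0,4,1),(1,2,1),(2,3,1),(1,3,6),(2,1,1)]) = incident: (0,4)
= 1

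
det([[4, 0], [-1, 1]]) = (4)*(1) - (0)*(-1)
= 4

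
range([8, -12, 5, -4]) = 20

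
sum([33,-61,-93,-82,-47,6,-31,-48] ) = 33 + (-61) + (-93) + (-82) + (-47) + 6 + (-31) + (-48)
= -323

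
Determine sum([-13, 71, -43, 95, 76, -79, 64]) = 171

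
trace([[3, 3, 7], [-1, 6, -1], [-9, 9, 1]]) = 10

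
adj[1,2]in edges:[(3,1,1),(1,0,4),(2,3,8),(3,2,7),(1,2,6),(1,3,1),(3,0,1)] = 6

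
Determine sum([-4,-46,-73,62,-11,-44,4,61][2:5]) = -22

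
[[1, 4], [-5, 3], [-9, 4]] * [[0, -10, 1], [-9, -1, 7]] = [[-36, -14, 29], [-27, 47, 16], [-36, 86, 19]]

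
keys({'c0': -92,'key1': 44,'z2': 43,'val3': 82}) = ['c0', 'key1', 'z2', 'val3']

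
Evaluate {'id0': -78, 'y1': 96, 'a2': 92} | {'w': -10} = {'id0': -78, 'y1': 96, 'a2': 92, 'w': -10}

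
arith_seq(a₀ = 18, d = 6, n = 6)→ [18, 24, 30, 36, 42, 48]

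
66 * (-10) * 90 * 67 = -3979800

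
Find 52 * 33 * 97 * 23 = 3828396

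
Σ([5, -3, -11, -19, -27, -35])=-90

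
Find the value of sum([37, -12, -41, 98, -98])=-16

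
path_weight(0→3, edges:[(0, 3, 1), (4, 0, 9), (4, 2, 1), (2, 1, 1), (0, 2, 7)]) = w(0→3)=1
= 1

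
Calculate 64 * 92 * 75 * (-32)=-14131200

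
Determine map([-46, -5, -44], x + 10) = [-36, 5, -34]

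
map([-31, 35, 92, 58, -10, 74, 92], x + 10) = [-21, 45, 102, 68, 0, 84, 102]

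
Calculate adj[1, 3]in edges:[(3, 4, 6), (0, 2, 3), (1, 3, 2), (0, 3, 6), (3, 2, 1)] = 2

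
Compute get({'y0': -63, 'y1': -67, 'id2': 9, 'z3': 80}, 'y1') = -67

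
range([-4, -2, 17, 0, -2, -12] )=29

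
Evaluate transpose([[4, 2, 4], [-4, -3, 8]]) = [[4, -4], [2, -3], [4, 8]]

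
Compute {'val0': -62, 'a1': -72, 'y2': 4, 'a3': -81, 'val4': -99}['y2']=4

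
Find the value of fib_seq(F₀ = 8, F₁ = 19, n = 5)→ [8, 19, 27, 46, 73]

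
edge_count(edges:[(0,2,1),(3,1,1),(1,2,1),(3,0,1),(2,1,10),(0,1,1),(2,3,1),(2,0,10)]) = 8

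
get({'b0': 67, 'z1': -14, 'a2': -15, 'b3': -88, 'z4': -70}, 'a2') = -15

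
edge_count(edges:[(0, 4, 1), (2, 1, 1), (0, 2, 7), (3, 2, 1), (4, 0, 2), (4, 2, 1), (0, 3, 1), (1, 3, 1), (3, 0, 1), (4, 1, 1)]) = 10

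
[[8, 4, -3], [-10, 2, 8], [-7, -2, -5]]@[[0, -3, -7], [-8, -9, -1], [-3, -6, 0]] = [[-23, -42, -60], [-40, -36, 68], [31, 69, 51]]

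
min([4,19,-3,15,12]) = -3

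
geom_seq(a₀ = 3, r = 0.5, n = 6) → [3.0, 1.5, 0.75, 0.375, 0.1875, 0.09375]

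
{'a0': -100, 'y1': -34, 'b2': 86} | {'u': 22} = {'a0': -100, 'y1': -34, 'b2': 86, 'u': 22}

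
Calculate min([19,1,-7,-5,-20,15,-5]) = -20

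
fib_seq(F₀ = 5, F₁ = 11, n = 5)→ F_2 = F_1 + F_0 = 16
F_3 = F_2 + F_1 = 27
F_4 = F_3 + F_2 = 43
= [5, 11, 16, 27, 43]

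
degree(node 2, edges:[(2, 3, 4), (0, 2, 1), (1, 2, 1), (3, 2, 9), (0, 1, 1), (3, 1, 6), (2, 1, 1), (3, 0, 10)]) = 5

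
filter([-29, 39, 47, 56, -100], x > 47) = keep x where x > 47: -29✗, 39✗, 47✗, 56✓, -100✗
= [56]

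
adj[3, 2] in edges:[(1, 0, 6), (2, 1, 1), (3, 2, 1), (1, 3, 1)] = 1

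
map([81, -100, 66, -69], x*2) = [162, -200, 132, -138]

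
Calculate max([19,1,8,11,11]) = 19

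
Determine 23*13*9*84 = 226044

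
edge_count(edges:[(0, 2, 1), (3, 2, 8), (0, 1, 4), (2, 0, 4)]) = 4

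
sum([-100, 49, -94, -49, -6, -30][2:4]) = slice → [-94, -49]
(-94) + (-49)
= -143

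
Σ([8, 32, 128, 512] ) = 8 + 32 + 128 + 512
= 680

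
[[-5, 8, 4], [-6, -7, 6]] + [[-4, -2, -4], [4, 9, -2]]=[[-9, 6, 0], [-2, 2, 4]]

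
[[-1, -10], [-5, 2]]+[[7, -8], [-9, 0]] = [[6, -18], [-14, 2]]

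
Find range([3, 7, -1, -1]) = 8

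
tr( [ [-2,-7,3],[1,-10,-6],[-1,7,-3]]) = -15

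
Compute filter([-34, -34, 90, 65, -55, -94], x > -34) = keep x where x > -34: -34✗, -34✗, 90✓, 65✓, -55✗, -94✗
= [90, 65]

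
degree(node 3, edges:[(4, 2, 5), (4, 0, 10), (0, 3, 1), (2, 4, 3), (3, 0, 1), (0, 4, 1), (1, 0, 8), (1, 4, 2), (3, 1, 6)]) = 3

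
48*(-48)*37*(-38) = 3239424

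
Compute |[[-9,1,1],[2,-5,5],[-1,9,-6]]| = 155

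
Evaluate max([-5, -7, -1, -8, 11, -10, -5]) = 11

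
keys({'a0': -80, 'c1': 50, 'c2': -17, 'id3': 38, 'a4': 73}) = ['a0', 'c1', 'c2', 'id3', 'a4']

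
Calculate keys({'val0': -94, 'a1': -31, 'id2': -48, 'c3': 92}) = ['val0', 'a1', 'id2', 'c3']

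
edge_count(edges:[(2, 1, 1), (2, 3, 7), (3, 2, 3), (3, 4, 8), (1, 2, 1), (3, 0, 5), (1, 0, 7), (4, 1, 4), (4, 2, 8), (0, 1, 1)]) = 10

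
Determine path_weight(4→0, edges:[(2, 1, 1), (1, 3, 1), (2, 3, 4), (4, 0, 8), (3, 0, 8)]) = 8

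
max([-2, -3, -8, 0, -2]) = 0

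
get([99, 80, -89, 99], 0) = 99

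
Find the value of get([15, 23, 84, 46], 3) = 46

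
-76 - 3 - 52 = -131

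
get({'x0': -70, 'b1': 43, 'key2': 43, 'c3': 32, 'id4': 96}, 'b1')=43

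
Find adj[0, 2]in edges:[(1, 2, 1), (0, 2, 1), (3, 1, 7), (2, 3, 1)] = 1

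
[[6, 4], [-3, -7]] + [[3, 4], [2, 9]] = [[9, 8], [-1, 2]]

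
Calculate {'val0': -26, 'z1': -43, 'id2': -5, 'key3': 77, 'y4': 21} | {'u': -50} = {'val0': -26, 'z1': -43, 'id2': -5, 'key3': 77, 'y4': 21, 'u': -50}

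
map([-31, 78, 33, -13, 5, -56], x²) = (-31)²=961, (78)²=6084, (33)²=1089, (-13)²=169, (5)²=25, (-56)²=3136
= [961, 6084, 1089, 169, 25, 3136]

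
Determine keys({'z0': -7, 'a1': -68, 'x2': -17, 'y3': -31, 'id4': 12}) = ['z0', 'a1', 'x2', 'y3', 'id4']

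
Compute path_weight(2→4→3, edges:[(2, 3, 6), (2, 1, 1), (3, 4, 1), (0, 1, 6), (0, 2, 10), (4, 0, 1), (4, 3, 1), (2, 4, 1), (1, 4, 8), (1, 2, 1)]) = 2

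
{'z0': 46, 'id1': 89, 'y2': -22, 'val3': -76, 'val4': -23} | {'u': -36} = {'z0': 46, 'id1': 89, 'y2': -22, 'val3': -76, 'val4': -23, 'u': -36}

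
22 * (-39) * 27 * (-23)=532818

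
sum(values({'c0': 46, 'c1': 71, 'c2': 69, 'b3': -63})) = 123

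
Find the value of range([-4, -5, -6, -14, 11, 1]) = 25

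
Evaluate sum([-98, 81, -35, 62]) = (-98) + 81 + (-35) + 62
= 10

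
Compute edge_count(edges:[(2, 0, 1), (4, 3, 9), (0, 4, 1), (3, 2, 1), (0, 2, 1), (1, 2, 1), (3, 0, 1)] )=7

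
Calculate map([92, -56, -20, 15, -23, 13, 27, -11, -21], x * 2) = 92*2=184, -56*2=-112, -20*2=-40, 15*2=30, -23*2=-46, 13*2=26, 27*2=54, -11*2=-22, -21*2=-42
= [184, -112, -40, 30, -46, 26, 54, -22, -42]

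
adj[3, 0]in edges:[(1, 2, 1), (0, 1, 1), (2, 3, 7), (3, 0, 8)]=8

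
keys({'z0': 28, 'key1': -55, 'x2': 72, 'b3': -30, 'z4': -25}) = ['z0', 'key1', 'x2', 'b3', 'z4']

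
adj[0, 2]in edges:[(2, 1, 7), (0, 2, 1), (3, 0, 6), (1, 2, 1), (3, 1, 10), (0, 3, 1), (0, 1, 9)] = 1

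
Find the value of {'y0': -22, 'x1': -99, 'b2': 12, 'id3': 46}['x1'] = -99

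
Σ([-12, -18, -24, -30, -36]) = -120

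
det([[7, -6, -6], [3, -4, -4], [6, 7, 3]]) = (1)*(7)*det([[-4, -4], [7, 3]]) + (-1)*(-6)*det([[3, -4], [6, 3]]) + (1)*(-6)*det([[3, -4], [6, 7]])
= 112 + 198 + -270
= 40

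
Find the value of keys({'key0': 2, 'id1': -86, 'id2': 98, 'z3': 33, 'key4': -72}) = ['key0', 'id1', 'id2', 'z3', 'key4']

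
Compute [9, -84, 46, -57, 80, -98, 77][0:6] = [9, -84, 46, -57, 80, -98]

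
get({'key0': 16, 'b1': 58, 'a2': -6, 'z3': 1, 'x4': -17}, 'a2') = -6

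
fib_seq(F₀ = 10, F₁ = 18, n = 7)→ [10, 18, 28, 46, 74, 120, 194]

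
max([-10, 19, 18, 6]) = 19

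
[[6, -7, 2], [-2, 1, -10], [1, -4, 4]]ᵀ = [[6, -2, 1], [-7, 1, -4], [2, -10, 4]]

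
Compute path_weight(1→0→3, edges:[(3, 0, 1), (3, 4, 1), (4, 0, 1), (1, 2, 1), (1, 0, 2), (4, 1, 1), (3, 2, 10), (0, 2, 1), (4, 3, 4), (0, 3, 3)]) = w(1→0)=2 + w(0→3)=3
= 5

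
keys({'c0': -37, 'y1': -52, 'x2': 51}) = ['c0', 'y1', 'x2']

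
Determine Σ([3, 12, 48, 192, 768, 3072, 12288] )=16383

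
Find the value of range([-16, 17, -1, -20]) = 37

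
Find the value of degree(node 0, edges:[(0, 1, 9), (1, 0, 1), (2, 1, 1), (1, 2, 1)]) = incident: (0,1), (1,0)
= 2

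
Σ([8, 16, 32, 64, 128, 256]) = 8 + 16 + 32 + 64 + 128 + 256
= 504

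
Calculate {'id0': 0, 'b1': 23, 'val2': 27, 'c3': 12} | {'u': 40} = {'id0': 0, 'b1': 23, 'val2': 27, 'c3': 12, 'u': 40}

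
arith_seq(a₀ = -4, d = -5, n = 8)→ [-4, -9, -14, -19, -24, -29, -34, -39]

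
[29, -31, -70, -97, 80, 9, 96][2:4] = [-70, -97]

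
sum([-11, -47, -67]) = -125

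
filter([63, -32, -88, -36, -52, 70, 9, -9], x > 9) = [63, 70]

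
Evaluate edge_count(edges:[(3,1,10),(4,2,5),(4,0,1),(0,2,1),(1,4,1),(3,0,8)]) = 6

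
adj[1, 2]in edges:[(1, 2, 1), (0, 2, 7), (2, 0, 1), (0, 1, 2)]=1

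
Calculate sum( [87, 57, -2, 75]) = 217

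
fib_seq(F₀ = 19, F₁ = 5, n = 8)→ [19, 5, 24, 29, 53, 82, 135, 217]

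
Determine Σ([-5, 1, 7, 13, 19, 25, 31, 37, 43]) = 171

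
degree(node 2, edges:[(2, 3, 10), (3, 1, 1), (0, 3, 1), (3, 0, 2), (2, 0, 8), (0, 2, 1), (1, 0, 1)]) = incident: (2,3), (2,0), (0,2)
= 3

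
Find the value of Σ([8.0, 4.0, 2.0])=8.0 + 4.0 + 2.0
= 14.0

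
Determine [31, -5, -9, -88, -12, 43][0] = 31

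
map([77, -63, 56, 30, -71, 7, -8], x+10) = [87, -53, 66, 40, -61, 17, 2]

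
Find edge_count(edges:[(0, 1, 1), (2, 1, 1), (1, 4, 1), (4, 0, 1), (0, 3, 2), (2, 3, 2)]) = 6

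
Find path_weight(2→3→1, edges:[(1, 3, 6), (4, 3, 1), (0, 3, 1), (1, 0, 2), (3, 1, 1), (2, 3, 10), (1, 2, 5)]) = w(2→3)=10 + w(3→1)=1
= 11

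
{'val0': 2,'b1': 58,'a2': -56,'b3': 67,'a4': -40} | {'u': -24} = {'val0': 2, 'b1': 58, 'a2': -56, 'b3': 67, 'a4': -40, 'u': -24}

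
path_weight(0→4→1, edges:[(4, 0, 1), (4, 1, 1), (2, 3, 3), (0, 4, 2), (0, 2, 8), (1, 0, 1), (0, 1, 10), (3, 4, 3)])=3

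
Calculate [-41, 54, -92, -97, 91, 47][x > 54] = keep x where x > 54: -41✗, 54✗, -92✗, -97✗, 91✓, 47✗
= [91]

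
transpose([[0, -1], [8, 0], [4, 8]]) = [[0, 8, 4], [-1, 0, 8]]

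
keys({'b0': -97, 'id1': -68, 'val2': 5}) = ['b0', 'id1', 'val2']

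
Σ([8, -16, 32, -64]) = 8 + -16 + 32 + -64
= -40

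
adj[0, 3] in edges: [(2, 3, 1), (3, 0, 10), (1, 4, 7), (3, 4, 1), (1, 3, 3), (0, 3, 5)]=5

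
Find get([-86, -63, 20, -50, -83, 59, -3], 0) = -86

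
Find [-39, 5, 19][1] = 5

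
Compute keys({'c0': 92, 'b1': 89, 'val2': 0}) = ['c0', 'b1', 'val2']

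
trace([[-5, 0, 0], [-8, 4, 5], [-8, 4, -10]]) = diagonal: (-5) + 4 + (-10)
= -11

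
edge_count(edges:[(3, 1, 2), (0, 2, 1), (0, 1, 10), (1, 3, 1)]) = 4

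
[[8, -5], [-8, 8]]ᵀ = [[8, -8], [-5, 8]]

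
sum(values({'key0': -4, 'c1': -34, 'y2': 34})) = -4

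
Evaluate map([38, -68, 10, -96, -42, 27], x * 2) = [76, -136, 20, -192, -84, 54]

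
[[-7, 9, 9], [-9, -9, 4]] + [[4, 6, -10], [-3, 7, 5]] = [[-3, 15, -1], [-12, -2, 9]]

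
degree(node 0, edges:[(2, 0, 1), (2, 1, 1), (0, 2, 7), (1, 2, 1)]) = incident: (2,0), (0,2)
= 2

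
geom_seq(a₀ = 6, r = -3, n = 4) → [6, -18, 54, -162]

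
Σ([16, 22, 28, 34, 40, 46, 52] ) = 16 + 22 + 28 + 34 + 40 + 46 + 52
= 238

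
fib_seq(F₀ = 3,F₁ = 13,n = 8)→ [3, 13, 16, 29, 45, 74, 119, 193]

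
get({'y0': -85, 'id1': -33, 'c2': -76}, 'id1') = -33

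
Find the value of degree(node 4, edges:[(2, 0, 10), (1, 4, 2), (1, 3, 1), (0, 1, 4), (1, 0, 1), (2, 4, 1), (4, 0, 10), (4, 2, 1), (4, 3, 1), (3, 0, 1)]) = 5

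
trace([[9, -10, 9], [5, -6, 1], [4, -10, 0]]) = diagonal: 9 + (-6) + 0
= 3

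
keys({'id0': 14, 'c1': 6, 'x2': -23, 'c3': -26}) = ['id0', 'c1', 'x2', 'c3']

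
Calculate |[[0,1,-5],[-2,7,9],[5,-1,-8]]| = 194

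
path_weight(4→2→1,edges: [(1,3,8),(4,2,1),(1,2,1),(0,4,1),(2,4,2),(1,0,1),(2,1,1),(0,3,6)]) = 2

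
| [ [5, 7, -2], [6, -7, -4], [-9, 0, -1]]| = (1)*(5)*det([[-7, -4], [0, -1]]) + (-1)*(7)*det([[6, -4], [-9, -1]]) + (1)*(-2)*det([[6, -7], [-9, 0]])
= 35 + 294 + 126
= 455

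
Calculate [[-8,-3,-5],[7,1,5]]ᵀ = [[-8, 7], [-3, 1], [-5, 5]]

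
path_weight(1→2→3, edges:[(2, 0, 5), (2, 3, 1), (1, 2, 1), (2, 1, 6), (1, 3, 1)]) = w(1→2)=1 + w(2→3)=1
= 2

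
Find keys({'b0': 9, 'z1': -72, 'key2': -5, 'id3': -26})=['b0', 'z1', 'key2', 'id3']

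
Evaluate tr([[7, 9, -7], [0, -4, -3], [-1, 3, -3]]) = diagonal: 7 + (-4) + (-3)
= 0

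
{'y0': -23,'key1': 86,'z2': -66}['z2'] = -66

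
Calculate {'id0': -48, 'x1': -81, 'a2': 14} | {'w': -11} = {'id0': -48, 'x1': -81, 'a2': 14, 'w': -11}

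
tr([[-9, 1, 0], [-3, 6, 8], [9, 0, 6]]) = 3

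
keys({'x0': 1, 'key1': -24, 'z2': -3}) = ['x0', 'key1', 'z2']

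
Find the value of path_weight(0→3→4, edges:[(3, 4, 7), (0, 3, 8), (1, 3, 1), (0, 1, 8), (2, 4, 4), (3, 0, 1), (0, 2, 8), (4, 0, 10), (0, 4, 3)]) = w(0→3)=8 + w(3→4)=7
= 15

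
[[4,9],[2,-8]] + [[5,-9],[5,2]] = [[9, 0], [7, -6]]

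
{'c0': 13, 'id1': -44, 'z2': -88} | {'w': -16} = {'c0': 13, 'id1': -44, 'z2': -88, 'w': -16}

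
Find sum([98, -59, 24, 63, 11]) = 137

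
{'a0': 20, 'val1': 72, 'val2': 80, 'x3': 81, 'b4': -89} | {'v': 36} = {'a0': 20, 'val1': 72, 'val2': 80, 'x3': 81, 'b4': -89, 'v': 36}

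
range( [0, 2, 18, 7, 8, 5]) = 18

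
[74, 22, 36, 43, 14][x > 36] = [74, 43]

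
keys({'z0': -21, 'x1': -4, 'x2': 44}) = ['z0', 'x1', 'x2']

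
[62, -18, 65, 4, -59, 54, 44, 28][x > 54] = keep x where x > 54: 62✓, -18✗, 65✓, 4✗, -59✗, 54✗, 44✗, 28✗
= [62, 65]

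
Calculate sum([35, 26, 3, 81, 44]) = 189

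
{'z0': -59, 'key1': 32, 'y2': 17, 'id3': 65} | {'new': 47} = {'z0': -59, 'key1': 32, 'y2': 17, 'id3': 65, 'new': 47}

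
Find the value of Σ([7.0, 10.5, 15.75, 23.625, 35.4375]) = 7.0 + 10.5 + 15.75 + 23.625 + 35.4375
= 92.3125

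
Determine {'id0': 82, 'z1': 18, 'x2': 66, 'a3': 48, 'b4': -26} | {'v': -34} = {'id0': 82, 'z1': 18, 'x2': 66, 'a3': 48, 'b4': -26, 'v': -34}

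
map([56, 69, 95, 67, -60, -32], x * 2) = [112, 138, 190, 134, -120, -64]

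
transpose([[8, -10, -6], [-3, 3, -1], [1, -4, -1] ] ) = [[8, -3, 1], [-10, 3, -4], [-6, -1, -1]]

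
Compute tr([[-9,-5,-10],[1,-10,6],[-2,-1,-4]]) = -23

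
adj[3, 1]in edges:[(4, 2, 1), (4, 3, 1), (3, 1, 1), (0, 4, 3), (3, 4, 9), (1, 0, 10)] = 1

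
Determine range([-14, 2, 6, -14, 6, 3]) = 20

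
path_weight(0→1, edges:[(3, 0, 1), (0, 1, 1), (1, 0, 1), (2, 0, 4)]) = 1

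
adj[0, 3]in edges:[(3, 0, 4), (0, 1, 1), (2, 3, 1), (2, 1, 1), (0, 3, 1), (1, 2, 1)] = 1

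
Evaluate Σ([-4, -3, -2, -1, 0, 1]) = (-4) + (-3) + (-2) + (-1) + 0 + 1
= -9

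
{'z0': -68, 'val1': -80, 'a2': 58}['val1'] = -80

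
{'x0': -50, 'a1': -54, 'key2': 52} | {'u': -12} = {'x0': -50, 'a1': -54, 'key2': 52, 'u': -12}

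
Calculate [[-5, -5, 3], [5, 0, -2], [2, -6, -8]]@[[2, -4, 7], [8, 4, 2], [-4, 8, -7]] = [[-62, 24, -66], [18, -36, 49], [-12, -96, 58]]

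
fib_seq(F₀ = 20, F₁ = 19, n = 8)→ F_2 = F_1 + F_0 = 39
F_3 = F_2 + F_1 = 58
F_4 = F_3 + F_2 = 97
...
= [20, 19, 39, 58, 97, 155, 252, 407]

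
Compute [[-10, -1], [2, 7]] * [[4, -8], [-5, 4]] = [[-35, 76], [-27, 12]]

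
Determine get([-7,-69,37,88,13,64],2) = 37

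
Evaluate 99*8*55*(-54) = -2352240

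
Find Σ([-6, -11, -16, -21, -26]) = -80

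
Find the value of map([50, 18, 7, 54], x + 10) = [60, 28, 17, 64]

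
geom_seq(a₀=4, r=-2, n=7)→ [4, -8, 16, -32, 64, -128, 256]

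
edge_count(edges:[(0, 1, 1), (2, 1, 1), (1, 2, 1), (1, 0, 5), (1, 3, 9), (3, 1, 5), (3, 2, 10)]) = 7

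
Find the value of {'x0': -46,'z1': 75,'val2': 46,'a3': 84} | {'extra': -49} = {'x0': -46, 'z1': 75, 'val2': 46, 'a3': 84, 'extra': -49}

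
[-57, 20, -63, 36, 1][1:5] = [20, -63, 36, 1]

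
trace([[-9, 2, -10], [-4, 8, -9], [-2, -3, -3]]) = -4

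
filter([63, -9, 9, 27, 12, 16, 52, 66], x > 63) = [66]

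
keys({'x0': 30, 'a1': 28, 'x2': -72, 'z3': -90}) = ['x0', 'a1', 'x2', 'z3']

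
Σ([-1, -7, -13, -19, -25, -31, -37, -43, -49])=-225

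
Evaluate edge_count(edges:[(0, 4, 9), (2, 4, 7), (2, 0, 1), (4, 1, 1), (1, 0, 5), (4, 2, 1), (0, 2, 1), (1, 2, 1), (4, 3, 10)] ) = 9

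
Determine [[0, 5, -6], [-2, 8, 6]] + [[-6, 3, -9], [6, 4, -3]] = [[-6, 8, -15], [4, 12, 3]]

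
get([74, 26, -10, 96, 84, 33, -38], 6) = -38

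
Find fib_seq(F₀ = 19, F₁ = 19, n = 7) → F_2 = F_1 + F_0 = 38
F_3 = F_2 + F_1 = 57
F_4 = F_3 + F_2 = 95
...
= [19, 19, 38, 57, 95, 152, 247]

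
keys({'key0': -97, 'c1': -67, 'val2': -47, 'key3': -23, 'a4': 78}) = ['key0', 'c1', 'val2', 'key3', 'a4']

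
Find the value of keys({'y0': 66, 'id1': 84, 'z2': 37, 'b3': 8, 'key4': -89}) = ['y0', 'id1', 'z2', 'b3', 'key4']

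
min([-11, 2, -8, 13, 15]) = -11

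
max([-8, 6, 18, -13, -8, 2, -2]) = 18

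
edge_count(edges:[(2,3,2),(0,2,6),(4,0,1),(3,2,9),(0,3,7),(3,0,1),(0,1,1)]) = 7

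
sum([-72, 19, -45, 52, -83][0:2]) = slice → [-72, 19]
(-72) + 19
= -53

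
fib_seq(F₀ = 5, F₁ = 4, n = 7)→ F_2 = F_1 + F_0 = 9
F_3 = F_2 + F_1 = 13
F_4 = F_3 + F_2 = 22
...
= [5, 4, 9, 13, 22, 35, 57]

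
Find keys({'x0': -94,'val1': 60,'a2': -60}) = ['x0', 'val1', 'a2']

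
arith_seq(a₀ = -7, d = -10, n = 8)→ [-7, -17, -27, -37, -47, -57, -67, -77]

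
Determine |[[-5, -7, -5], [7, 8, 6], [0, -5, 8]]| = (1)*(-5)*det([[8, 6], [-5, 8]]) + (-1)*(-7)*det([[7, 6], [0, 8]]) + (1)*(-5)*det([[7, 8], [0, -5]])
= -470 + 392 + 175
= 97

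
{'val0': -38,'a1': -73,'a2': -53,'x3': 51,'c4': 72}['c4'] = 72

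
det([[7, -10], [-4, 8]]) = 16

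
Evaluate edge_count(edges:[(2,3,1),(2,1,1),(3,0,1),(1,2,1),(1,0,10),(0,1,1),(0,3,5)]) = 7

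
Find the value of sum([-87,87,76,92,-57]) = 111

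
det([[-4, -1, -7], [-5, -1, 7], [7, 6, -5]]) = 285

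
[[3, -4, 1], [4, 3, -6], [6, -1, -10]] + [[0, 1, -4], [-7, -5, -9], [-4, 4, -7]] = [[3, -3, -3], [-3, -2, -15], [2, 3, -17]]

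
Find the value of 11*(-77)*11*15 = -139755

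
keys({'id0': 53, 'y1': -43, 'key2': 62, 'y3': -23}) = ['id0', 'y1', 'key2', 'y3']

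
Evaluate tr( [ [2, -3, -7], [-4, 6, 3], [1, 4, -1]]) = diagonal: 2 + 6 + (-1)
= 7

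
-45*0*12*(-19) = 0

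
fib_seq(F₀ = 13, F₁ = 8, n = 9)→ [13, 8, 21, 29, 50, 79, 129, 208, 337]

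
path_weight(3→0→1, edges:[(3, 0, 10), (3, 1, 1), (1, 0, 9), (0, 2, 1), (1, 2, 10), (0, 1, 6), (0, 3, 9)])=16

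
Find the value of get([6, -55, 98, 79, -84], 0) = 6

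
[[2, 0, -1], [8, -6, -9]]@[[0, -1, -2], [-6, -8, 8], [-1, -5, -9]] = C[0][0] = (2)*(0) + (0)*(-6) + (-1)*(-1) = 1
C[0][1] = (2)*(-1) + (0)*(-8) + (-1)*(-5) = 3
C[0][2] = (2)*(-2) + (0)*(8) + (-1)*(-9) = 5
C[1][0] = (8)*(0) + (-6)*(-6) + (-9)*(-1) = 45
C[1][1] = (8)*(-1) + (-6)*(-8) + (-9)*(-5) = 85
C[1][2] = (8)*(-2) + (-6)*(8) + (-9)*(-9) = 17
= [[1, 3, 5], [45, 85, 17]]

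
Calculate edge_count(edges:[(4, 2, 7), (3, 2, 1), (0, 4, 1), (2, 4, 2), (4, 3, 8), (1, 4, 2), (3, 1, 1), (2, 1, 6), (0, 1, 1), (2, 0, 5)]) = 10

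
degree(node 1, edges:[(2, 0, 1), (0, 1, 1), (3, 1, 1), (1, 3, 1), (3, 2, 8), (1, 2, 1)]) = 4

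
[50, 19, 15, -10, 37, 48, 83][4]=37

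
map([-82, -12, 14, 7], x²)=[6724, 144, 196, 49]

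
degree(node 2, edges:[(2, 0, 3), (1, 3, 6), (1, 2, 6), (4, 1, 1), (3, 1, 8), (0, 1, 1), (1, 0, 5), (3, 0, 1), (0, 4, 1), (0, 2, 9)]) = incident: (2,0), (1,2), (0,2)
= 3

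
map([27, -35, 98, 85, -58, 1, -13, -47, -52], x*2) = 27*2=54, -35*2=-70, 98*2=196, 85*2=170, -58*2=-116, 1*2=2, -13*2=-26, -47*2=-94, -52*2=-104
= [54, -70, 196, 170, -116, 2, -26, -94, -104]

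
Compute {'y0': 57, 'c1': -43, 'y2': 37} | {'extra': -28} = {'y0': 57, 'c1': -43, 'y2': 37, 'extra': -28}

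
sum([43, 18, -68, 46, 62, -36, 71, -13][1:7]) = slice → [18, -68, 46, 62, -36, 71]
18 + (-68) + 46 + 62 + (-36) + 71
= 93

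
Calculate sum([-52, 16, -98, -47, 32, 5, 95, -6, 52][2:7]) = slice → [-98, -47, 32, 5, 95]
(-98) + (-47) + 32 + 5 + 95
= -13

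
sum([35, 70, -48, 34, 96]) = 187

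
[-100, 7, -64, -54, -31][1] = 7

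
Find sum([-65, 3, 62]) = (-65) + 3 + 62
= 0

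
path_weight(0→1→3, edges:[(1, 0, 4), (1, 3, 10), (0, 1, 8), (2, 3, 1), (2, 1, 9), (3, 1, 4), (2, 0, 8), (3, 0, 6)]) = w(0→1)=8 + w(1→3)=10
= 18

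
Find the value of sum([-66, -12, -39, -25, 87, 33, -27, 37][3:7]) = slice → [-25, 87, 33, -27]
(-25) + 87 + 33 + (-27)
= 68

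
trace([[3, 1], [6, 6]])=9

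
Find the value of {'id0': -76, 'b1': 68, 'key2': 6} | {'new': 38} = {'id0': -76, 'b1': 68, 'key2': 6, 'new': 38}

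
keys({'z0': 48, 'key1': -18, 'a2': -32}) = ['z0', 'key1', 'a2']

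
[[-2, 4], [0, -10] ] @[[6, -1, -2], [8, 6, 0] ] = [[20, 26, 4], [-80, -60, 0]]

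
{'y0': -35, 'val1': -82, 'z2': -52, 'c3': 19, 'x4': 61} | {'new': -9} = {'y0': -35, 'val1': -82, 'z2': -52, 'c3': 19, 'x4': 61, 'new': -9}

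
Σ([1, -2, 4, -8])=1 + -2 + 4 + -8
= -5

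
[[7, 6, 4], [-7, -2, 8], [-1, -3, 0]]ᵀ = [[7, -7, -1], [6, -2, -3], [4, 8, 0]]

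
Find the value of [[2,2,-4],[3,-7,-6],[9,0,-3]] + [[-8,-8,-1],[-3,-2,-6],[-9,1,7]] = [[-6, -6, -5], [0, -9, -12], [0, 1, 4]]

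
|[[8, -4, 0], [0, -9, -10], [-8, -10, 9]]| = (1)*(8)*det([[-9, -10], [-10, 9]]) + (-1)*(-4)*det([[0, -10], [-8, 9]]) + (1)*(0)*det([[0, -9], [-8, -10]])
= -1448 + -320 + 0
= -1768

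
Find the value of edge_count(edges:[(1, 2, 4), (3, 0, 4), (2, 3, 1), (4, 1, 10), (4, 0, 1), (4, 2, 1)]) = 6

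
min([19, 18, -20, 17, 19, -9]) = -20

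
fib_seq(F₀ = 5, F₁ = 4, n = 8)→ F_2 = F_1 + F_0 = 9
F_3 = F_2 + F_1 = 13
F_4 = F_3 + F_2 = 22
...
= [5, 4, 9, 13, 22, 35, 57, 92]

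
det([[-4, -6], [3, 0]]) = 18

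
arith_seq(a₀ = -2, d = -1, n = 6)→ [-2, -3, -4, -5, -6, -7]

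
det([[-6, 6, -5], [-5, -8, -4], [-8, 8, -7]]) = -26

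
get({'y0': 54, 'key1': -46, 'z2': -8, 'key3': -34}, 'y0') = 54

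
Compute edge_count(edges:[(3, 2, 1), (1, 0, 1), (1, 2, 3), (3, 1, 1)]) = 4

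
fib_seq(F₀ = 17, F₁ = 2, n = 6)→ F_2 = F_1 + F_0 = 19
F_3 = F_2 + F_1 = 21
F_4 = F_3 + F_2 = 40
...
= [17, 2, 19, 21, 40, 61]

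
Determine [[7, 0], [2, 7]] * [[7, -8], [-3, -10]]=C[0][0] = (7)*(7) + (0)*(-3) = 49
C[0][1] = (7)*(-8) + (0)*(-10) = -56
C[1][0] = (2)*(7) + (7)*(-3) = -7
C[1][1] = (2)*(-8) + (7)*(-10) = -86
= [[49, -56], [-7, -86]]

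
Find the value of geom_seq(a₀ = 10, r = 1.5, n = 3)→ [10.0, 15.0, 22.5]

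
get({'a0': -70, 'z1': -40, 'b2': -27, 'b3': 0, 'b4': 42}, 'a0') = -70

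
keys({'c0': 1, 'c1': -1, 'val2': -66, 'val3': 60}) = ['c0', 'c1', 'val2', 'val3']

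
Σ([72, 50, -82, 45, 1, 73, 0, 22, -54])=72 + 50 + (-82) + 45 + 1 + 73 + 0 + 22 + (-54)
= 127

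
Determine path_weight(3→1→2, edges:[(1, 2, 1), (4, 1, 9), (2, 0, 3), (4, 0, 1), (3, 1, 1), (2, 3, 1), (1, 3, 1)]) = 2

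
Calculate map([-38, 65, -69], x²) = [1444, 4225, 4761]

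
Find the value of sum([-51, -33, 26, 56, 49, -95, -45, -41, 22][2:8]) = -50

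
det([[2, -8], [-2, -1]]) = -18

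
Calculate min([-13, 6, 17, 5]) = -13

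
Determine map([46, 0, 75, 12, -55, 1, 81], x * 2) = [92, 0, 150, 24, -110, 2, 162]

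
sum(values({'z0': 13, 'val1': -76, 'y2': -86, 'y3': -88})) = -237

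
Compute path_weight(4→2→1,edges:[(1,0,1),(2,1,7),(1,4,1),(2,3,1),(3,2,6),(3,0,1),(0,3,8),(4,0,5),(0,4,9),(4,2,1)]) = 8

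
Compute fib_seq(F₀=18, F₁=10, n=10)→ F_2 = F_1 + F_0 = 28
F_3 = F_2 + F_1 = 38
F_4 = F_3 + F_2 = 66
...
= [18, 10, 28, 38, 66, 104, 170, 274, 444, 718]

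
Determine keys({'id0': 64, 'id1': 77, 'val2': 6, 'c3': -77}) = ['id0', 'id1', 'val2', 'c3']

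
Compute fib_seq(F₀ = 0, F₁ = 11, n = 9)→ [0, 11, 11, 22, 33, 55, 88, 143, 231]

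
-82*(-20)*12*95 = 1869600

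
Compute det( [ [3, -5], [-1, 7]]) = (3)*(7) - (-5)*(-1)
= 16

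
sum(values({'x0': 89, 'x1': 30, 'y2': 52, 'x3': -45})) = 126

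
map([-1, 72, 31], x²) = [1, 5184, 961]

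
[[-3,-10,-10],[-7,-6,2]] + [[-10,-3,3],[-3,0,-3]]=[[-13, -13, -7], [-10, -6, -1]]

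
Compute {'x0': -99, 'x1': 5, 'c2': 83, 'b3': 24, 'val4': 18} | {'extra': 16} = {'x0': -99, 'x1': 5, 'c2': 83, 'b3': 24, 'val4': 18, 'extra': 16}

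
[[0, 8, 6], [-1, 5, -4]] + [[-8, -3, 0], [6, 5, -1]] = [[-8, 5, 6], [5, 10, -5]]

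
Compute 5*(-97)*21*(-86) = 875910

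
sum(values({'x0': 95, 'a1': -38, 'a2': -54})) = 95 + (-38) + (-54)
= 3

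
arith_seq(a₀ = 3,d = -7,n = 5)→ a_0 = 3 + 0*-7 = 3
a_1 = 3 + 1*-7 = -4
a_2 = 3 + 2*-7 = -11
...
= [3, -4, -11, -18, -25]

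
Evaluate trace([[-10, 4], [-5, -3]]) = diagonal: (-10) + (-3)
= -13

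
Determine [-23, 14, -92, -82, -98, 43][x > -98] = keep x where x > -98: -23✓, 14✓, -92✓, -82✓, -98✗, 43✓
= [-23, 14, -92, -82, 43]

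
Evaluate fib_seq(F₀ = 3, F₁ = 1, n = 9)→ [3, 1, 4, 5, 9, 14, 23, 37, 60]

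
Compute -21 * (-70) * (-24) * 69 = -2434320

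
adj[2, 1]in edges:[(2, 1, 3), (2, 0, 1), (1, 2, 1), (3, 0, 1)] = 3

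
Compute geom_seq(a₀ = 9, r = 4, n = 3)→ [9, 36, 144]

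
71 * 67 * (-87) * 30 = -12415770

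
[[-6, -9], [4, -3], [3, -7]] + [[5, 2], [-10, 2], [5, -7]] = [[-1, -7], [-6, -1], [8, -14]]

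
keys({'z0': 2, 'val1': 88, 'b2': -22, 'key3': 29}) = ['z0', 'val1', 'b2', 'key3']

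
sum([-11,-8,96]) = 77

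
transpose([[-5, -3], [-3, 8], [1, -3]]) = [[-5, -3, 1], [-3, 8, -3]]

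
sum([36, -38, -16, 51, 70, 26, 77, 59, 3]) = 36 + (-38) + (-16) + 51 + 70 + 26 + 77 + 59 + 3
= 268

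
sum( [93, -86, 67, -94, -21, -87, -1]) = -129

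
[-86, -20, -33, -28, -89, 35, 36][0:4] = [-86, -20, -33, -28]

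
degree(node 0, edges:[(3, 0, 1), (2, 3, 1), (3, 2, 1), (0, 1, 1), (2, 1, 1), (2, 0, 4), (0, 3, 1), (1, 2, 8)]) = 4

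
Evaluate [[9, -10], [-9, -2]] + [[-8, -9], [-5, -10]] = [[1, -19], [-14, -12]]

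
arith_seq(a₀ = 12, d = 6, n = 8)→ [12, 18, 24, 30, 36, 42, 48, 54]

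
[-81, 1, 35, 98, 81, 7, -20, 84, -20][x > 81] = [98, 84]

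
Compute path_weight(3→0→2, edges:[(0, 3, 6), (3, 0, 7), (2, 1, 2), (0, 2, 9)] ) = 16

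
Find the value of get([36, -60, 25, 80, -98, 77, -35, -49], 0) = 36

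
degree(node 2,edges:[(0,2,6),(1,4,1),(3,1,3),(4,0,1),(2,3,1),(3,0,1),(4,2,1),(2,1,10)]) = incident: (0,2), (2,3), (4,2), (2,1)
= 4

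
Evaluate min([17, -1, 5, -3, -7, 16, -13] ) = -13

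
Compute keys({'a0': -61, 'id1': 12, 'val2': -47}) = ['a0', 'id1', 'val2']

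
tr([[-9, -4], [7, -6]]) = -15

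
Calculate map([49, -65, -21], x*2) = 49*2=98, -65*2=-130, -21*2=-42
= [98, -130, -42]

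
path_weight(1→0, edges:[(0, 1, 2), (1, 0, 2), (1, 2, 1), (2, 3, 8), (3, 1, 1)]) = w(1→0)=2
= 2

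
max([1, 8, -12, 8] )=8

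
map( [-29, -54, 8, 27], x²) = (-29)²=841, (-54)²=2916, (8)²=64, (27)²=729
= [841, 2916, 64, 729]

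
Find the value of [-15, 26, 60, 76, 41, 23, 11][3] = 76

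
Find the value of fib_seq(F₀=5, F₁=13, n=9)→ [5, 13, 18, 31, 49, 80, 129, 209, 338]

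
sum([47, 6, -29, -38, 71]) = 57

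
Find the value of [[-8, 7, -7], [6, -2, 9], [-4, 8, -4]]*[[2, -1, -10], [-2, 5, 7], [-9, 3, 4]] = C[0][0] = (-8)*(2) + (7)*(-2) + (-7)*(-9) = 33
C[0][1] = (-8)*(-1) + (7)*(5) + (-7)*(3) = 22
C[0][2] = (-8)*(-10) + (7)*(7) + (-7)*(4) = 101
C[1][0] = (6)*(2) + (-2)*(-2) + (9)*(-9) = -65
C[1][1] = (6)*(-1) + (-2)*(5) + (9)*(3) = 11
C[1][2] = (6)*(-10) + (-2)*(7) + (9)*(4) = -38
... (3 more cells)
= [[33, 22, 101], [-65, 11, -38], [12, 32, 80]]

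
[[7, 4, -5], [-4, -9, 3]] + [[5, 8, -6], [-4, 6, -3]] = [[12, 12, -11], [-8, -3, 0]]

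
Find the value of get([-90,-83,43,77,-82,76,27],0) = -90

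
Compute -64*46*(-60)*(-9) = -1589760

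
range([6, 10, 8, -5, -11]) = 21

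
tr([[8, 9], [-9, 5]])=diagonal: 8 + 5
= 13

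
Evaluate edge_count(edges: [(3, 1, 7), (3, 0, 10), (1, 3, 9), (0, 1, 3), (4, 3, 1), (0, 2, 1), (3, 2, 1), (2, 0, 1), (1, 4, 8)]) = 9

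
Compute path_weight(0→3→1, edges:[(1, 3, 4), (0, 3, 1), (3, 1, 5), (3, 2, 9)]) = 6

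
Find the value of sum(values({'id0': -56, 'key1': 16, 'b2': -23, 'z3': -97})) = (-56) + 16 + (-23) + (-97)
= -160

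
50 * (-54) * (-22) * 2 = 118800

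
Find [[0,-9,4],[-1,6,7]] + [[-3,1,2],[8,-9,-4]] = [[-3, -8, 6], [7, -3, 3]]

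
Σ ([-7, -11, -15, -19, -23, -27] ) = -102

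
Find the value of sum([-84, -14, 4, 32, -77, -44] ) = -183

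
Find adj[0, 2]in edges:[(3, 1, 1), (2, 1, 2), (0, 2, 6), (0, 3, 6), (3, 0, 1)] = 6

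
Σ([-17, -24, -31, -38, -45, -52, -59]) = (-17) + (-24) + (-31) + (-38) + (-45) + (-52) + (-59)
= -266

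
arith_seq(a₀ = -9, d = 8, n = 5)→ [-9, -1, 7, 15, 23]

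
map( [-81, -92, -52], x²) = (-81)²=6561, (-92)²=8464, (-52)²=2704
= [6561, 8464, 2704]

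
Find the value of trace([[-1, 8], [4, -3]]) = -4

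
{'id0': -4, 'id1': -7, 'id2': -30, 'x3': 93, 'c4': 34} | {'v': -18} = {'id0': -4, 'id1': -7, 'id2': -30, 'x3': 93, 'c4': 34, 'v': -18}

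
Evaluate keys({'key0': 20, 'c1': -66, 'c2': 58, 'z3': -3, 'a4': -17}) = ['key0', 'c1', 'c2', 'z3', 'a4']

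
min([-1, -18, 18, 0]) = -18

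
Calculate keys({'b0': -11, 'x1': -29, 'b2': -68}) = ['b0', 'x1', 'b2']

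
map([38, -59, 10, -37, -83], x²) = (38)²=1444, (-59)²=3481, (10)²=100, (-37)²=1369, (-83)²=6889
= [1444, 3481, 100, 1369, 6889]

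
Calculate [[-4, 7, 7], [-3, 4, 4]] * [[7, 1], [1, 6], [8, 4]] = [[35, 66], [15, 37]]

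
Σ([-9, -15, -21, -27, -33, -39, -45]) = (-9) + (-15) + (-21) + (-27) + (-33) + (-39) + (-45)
= -189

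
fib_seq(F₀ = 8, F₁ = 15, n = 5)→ [8, 15, 23, 38, 61]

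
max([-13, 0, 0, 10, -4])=10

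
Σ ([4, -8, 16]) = 12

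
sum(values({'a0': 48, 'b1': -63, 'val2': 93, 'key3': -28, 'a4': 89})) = 48 + (-63) + 93 + (-28) + 89
= 139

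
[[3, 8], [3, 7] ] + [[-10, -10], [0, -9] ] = [[-7, -2], [3, -2]]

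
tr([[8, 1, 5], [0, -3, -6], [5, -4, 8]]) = 13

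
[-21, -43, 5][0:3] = [-21, -43, 5]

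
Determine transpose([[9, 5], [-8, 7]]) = [[9, -8], [5, 7]]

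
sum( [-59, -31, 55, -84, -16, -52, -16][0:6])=-187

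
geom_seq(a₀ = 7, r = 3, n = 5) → [7, 21, 63, 189, 567]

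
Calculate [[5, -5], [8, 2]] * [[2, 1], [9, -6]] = [[-35, 35], [34, -4]]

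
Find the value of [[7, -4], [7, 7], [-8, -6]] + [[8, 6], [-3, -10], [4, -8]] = [[15, 2], [4, -3], [-4, -14]]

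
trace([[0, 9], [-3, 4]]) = 4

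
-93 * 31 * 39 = -112437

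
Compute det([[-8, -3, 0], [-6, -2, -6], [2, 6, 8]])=-268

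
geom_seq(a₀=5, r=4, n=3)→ [5, 20, 80]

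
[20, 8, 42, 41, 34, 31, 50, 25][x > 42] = keep x where x > 42: 20✗, 8✗, 42✗, 41✗, 34✗, 31✗, 50✓, 25✗
= [50]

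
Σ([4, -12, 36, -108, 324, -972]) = 4 + -12 + 36 + -108 + 324 + -972
= -728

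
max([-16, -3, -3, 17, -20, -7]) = 17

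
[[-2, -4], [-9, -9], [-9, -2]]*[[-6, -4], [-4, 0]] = [[28, 8], [90, 36], [62, 36]]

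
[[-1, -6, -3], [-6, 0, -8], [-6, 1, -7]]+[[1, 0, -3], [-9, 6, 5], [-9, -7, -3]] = [[0, -6, -6], [-15, 6, -3], [-15, -6, -10]]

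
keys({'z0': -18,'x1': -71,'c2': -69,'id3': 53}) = ['z0', 'x1', 'c2', 'id3']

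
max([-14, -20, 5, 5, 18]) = 18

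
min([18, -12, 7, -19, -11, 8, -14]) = -19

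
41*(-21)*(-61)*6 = 315126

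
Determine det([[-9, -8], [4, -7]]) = 95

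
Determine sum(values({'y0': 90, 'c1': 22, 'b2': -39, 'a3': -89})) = -16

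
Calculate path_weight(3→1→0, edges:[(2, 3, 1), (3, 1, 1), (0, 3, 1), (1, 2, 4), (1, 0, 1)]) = w(3→1)=1 + w(1→0)=1
= 2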